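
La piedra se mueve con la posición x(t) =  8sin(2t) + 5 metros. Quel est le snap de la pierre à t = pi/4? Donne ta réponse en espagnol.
Para resolver esto, necesitamos tomar 4 derivadas de nuestra ecuación de la posición x(t) = 8·sin(2·t) + 5. Derivando la posición, obtenemos la velocidad: v(t) = 16·cos(2·t). La derivada de la velocidad da la aceleración: a(t) = -32·sin(2·t). Derivando la aceleración, obtenemos la sacudida: j(t) = -64·cos(2·t). Derivando la sacudida, obtenemos el snap: s(t) = 128·sin(2·t). De la ecuación del snap s(t) = 128·sin(2·t), sustituimos t = pi/4 para obtener s = 128.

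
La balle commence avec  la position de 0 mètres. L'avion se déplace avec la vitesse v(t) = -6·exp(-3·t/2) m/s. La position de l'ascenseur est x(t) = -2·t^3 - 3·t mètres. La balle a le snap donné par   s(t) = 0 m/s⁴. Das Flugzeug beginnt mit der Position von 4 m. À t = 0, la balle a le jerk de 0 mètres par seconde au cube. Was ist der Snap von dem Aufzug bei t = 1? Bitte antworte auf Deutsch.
Wir müssen unsere Gleichung für die Position x(t) = -2·t^3 - 3·t 4-mal ableiten. Mit d/dt von x(t) finden wir v(t) = -6·t^2 - 3. Mit d/dt von v(t) finden wir a(t) = -12·t. Die Ableitung von der Beschleunigung ergibt den Ruck: j(t) = -12. Mit d/dt von j(t) finden wir s(t) = 0. Mit s(t) = 0 und Einsetzen von t = 1, finden wir s = 0.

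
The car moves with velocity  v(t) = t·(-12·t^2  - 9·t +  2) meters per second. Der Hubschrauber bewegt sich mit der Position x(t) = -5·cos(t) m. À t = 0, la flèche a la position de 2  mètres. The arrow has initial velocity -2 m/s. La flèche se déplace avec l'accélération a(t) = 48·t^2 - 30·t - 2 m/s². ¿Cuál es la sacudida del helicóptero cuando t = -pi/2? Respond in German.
Ausgehend von der Position x(t) = -5·cos(t), nehmen wir 3 Ableitungen. Die Ableitung von der Position ergibt die Geschwindigkeit: v(t) = 5·sin(t). Mit d/dt von v(t) finden wir a(t) = 5·cos(t). Durch Ableiten von der Beschleunigung erhalten wir den Ruck: j(t) = -5·sin(t). Mit j(t) = -5·sin(t) und Einsetzen von t = -pi/2, finden wir j = 5.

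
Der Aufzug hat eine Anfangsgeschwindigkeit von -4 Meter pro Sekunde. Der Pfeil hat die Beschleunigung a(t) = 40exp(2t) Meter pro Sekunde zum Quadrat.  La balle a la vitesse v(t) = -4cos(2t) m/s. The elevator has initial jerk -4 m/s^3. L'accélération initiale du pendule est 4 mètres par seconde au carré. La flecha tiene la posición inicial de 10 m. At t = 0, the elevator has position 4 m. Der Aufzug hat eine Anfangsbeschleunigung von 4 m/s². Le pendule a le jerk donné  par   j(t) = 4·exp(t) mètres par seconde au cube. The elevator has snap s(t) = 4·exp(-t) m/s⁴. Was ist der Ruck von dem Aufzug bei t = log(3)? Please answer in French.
Pour résoudre ceci, nous devons prendre 1 intégrale de notre équation du snap s(t) = 4·exp(-t). En intégrant le snap et en utilisant la condition initiale j(0) = -4, nous obtenons j(t) = -4·exp(-t). En utilisant j(t) = -4·exp(-t) et en substituant t = log(3), nous trouvons j = -4/3.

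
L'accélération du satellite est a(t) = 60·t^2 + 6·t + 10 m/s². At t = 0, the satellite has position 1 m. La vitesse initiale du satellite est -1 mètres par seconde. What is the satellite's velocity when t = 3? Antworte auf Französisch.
Nous devons intégrer notre équation de l'accélération a(t) = 60·t^2 + 6·t + 10 1 fois. La primitive de l'accélération, avec v(0) = -1, donne la vitesse: v(t) = 20·t^3 + 3·t^2 + 10·t - 1. En utilisant v(t) = 20·t^3 + 3·t^2 + 10·t - 1 et en substituant t = 3, nous trouvons v = 596.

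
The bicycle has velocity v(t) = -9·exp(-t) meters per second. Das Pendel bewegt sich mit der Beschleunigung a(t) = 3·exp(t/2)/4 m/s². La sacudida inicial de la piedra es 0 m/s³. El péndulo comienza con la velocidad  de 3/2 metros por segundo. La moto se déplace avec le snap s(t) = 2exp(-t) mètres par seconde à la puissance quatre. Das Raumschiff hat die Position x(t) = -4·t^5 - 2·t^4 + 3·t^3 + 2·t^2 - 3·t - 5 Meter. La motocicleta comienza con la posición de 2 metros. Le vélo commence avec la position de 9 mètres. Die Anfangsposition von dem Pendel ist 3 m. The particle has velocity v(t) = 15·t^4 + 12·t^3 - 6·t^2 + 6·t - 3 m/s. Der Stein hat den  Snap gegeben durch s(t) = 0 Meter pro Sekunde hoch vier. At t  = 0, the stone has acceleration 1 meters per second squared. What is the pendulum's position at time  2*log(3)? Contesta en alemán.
Um dies zu lösen, müssen wir 2 Integrale unserer Gleichung für die Beschleunigung a(t) = 3·exp(t/2)/4 finden. Die Stammfunktion von der Beschleunigung, mit v(0) = 3/2, ergibt die Geschwindigkeit: v(t) = 3·exp(t/2)/2. Durch Integration von der Geschwindigkeit und Verwendung der Anfangsbedingung x(0) = 3, erhalten wir x(t) = 3·exp(t/2). Wir haben die Position x(t) = 3·exp(t/2). Durch Einsetzen von t = 2*log(3): x(2*log(3)) = 9.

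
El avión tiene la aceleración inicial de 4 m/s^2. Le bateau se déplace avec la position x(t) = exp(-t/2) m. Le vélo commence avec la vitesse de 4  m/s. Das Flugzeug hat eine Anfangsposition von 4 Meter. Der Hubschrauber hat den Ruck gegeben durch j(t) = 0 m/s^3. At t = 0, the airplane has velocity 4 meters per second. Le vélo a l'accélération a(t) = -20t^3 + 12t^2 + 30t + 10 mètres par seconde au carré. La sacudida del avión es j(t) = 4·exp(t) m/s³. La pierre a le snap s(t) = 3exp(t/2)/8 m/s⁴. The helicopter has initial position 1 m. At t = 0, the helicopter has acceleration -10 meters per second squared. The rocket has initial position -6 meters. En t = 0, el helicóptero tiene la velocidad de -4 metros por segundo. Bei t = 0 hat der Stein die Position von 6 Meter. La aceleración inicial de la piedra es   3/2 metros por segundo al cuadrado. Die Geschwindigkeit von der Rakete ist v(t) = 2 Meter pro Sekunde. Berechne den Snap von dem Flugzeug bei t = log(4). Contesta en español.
Para resolver esto, necesitamos tomar 1 derivada de nuestra ecuación de la sacudida j(t) = 4·exp(t). Derivando la sacudida, obtenemos el snap: s(t) = 4·exp(t). De la ecuación del snap s(t) = 4·exp(t), sustituimos t = log(4) para obtener s = 16.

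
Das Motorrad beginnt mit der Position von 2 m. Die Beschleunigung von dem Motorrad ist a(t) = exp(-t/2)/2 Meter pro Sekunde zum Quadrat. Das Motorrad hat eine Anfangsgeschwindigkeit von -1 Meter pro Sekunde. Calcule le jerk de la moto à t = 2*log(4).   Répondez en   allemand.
Ausgehend von der Beschleunigung a(t) = exp(-t/2)/2, nehmen wir 1 Ableitung. Mit d/dt von a(t) finden wir j(t) = -exp(-t/2)/4. Aus der Gleichung für den Ruck j(t) = -exp(-t/2)/4, setzen wir t = 2*log(4) ein und erhalten j = -1/16.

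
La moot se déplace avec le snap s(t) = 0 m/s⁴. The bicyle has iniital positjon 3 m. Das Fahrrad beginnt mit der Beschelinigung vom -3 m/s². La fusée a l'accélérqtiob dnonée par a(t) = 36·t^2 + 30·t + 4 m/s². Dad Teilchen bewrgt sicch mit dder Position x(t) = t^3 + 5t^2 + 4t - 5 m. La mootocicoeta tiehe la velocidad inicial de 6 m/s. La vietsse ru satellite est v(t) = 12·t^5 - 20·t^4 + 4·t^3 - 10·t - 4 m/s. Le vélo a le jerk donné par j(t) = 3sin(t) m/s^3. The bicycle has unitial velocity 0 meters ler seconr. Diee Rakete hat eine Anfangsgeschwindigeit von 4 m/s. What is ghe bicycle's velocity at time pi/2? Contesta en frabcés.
En partant du jerk j(t) = 3·sin(t), nous prenons 2 intégrales. La primitive du jerk est l'accélération. En utilisant a(0) = -3, nous obtenons a(t) = -3·cos(t). La primitive de l'accélération, avec v(0) = 0, donne la vitesse: v(t) = -3·sin(t). En utilisant v(t) = -3·sin(t) et en substituant t = pi/2, nous trouvons v = -3.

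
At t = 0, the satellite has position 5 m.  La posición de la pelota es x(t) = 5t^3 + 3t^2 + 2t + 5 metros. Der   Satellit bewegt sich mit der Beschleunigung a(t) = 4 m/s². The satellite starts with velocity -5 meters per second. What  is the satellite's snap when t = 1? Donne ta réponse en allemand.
Ausgehend von der Beschleunigung a(t) = 4, nehmen wir 2 Ableitungen. Die Ableitung von der Beschleunigung ergibt den Ruck: j(t) = 0. Die Ableitung von dem Ruck ergibt den Snap: s(t) = 0. Wir haben den Snap s(t) = 0. Durch Einsetzen von t = 1: s(1) = 0.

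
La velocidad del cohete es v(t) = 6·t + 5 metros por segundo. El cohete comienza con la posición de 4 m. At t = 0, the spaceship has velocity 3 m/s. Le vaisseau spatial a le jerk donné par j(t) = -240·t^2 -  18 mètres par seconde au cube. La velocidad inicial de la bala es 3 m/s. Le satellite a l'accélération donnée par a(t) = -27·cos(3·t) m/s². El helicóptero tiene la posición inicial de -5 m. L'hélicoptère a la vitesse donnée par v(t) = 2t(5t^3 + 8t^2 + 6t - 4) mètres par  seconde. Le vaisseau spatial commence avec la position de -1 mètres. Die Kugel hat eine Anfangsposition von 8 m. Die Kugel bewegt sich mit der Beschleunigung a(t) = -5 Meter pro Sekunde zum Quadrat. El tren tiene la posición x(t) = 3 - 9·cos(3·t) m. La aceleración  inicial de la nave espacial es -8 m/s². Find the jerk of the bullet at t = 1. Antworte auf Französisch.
Nous devons dériver notre équation de l'accélération a(t) = -5 1 fois. En prenant d/dt de a(t), nous trouvons j(t) = 0. En utilisant j(t) = 0 et en substituant t = 1, nous trouvons j = 0.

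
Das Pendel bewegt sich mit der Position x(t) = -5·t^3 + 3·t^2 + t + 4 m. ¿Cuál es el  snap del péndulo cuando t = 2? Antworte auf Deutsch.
Wir müssen unsere Gleichung für die Position x(t) = -5·t^3 + 3·t^2 + t + 4 4-mal ableiten. Durch Ableiten von der Position erhalten wir die Geschwindigkeit: v(t) = -15·t^2 + 6·t + 1. Durch Ableiten von der Geschwindigkeit erhalten wir die Beschleunigung: a(t) = 6 - 30·t. Die Ableitung von der Beschleunigung ergibt den Ruck: j(t) = -30. Die Ableitung von dem Ruck ergibt den Snap: s(t) = 0. Wir haben den Snap s(t) = 0. Durch Einsetzen von t = 2: s(2) = 0.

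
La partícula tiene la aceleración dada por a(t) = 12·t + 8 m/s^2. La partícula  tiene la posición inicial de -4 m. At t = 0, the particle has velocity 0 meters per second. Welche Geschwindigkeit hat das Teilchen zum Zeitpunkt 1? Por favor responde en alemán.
Wir müssen unsere Gleichung für die Beschleunigung a(t) = 12·t + 8 1-mal integrieren. Durch Integration von der Beschleunigung und Verwendung der Anfangsbedingung v(0) = 0, erhalten wir v(t) = 2·t·(3·t + 4). Wir haben die Geschwindigkeit v(t) = 2·t·(3·t + 4). Durch Einsetzen von t = 1: v(1) = 14.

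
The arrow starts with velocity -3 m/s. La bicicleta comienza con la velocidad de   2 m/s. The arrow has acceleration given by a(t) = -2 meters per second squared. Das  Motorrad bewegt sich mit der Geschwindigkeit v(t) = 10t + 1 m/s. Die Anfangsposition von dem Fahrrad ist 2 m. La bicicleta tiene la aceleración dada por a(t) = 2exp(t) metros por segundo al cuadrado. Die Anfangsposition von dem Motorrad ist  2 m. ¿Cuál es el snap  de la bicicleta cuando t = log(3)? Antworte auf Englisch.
Starting from acceleration a(t) = 2·exp(t), we take 2 derivatives. Taking d/dt of a(t), we find j(t) = 2·exp(t). Differentiating jerk, we get snap: s(t) = 2·exp(t). Using s(t) = 2·exp(t) and substituting t = log(3), we find s = 6.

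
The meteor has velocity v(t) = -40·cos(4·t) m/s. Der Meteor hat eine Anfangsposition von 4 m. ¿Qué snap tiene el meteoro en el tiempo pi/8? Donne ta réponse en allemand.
Wir müssen unsere Gleichung für die Geschwindigkeit v(t) = -40·cos(4·t) 3-mal ableiten. Mit d/dt von v(t) finden wir a(t) = 160·sin(4·t). Mit d/dt von a(t) finden wir j(t) = 640·cos(4·t). Die Ableitung von dem Ruck ergibt den Snap: s(t) = -2560·sin(4·t). Mit s(t) = -2560·sin(4·t) und Einsetzen von t = pi/8, finden wir s = -2560.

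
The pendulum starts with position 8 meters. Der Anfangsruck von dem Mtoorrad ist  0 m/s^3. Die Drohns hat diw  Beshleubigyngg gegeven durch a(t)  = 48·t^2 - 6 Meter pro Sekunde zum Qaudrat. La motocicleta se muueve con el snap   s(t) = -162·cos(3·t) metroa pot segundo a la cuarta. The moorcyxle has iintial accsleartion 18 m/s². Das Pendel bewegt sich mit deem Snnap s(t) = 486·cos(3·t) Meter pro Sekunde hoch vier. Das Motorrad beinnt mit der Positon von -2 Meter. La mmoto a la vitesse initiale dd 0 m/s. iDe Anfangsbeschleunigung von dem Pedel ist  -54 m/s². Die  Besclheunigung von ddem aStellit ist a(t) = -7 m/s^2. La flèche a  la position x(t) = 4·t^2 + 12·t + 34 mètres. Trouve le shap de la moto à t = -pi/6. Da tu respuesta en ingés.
From the given snap equation s(t) = -162·cos(3·t), we substitute t = -pi/6 to get s = 0.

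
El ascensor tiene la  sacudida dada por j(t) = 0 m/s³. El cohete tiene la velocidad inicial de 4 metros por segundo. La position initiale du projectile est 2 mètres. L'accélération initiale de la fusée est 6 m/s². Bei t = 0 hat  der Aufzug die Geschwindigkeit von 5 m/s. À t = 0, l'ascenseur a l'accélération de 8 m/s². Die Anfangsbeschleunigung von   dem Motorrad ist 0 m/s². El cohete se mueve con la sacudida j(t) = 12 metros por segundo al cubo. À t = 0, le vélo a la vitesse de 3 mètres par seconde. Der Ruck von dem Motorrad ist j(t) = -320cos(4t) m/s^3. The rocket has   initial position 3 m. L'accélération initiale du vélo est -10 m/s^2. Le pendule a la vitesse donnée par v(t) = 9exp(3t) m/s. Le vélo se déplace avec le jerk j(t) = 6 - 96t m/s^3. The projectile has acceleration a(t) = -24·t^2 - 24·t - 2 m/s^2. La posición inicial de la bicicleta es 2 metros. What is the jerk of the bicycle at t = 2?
Using j(t) = 6 - 96·t and substituting t = 2, we find j = -186.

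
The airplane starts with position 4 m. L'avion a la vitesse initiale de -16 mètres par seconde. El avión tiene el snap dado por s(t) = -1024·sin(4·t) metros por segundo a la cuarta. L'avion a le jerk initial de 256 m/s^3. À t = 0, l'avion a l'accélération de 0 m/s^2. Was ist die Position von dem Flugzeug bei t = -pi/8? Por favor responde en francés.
En partant du snap s(t) = -1024·sin(4·t), nous prenons 4 intégrales. En prenant ∫s(t)dt et en appliquant j(0) = 256, nous trouvons j(t) = 256·cos(4·t). La primitive du jerk est l'accélération. En utilisant a(0) = 0, nous obtenons a(t) = 64·sin(4·t). La primitive de l'accélération, avec v(0) = -16, donne la vitesse: v(t) = -16·cos(4·t). La primitive de la vitesse, avec x(0) = 4, donne la position: x(t) = 4 - 4·sin(4·t). En utilisant x(t) = 4 - 4·sin(4·t) et en substituant t = -pi/8, nous trouvons x = 8.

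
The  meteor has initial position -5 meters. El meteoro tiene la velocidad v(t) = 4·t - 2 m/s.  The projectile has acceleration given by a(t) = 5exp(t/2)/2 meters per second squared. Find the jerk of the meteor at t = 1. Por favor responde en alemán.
Um dies zu lösen, müssen wir 2 Ableitungen unserer Gleichung für die Geschwindigkeit v(t) = 4·t - 2 nehmen. Mit d/dt von v(t) finden wir a(t) = 4. Die Ableitung von der Beschleunigung ergibt den Ruck: j(t) = 0. Wir haben den Ruck j(t) = 0. Durch Einsetzen von t = 1: j(1) = 0.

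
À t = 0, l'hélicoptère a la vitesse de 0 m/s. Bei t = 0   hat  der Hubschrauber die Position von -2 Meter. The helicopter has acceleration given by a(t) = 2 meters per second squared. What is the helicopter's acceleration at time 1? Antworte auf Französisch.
De l'équation de l'accélération a(t) = 2, nous substituons t = 1 pour obtenir a = 2.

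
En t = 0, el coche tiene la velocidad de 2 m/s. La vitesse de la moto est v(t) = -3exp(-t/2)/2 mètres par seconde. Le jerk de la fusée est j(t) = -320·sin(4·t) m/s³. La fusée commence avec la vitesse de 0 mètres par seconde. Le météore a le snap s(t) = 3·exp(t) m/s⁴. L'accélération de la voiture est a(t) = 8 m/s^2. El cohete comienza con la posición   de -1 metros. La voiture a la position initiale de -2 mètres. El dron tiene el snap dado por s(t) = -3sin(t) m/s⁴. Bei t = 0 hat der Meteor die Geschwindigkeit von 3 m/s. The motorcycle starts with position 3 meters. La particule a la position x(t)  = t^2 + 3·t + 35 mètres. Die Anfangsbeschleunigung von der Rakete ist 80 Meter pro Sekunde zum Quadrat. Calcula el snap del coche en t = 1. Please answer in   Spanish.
Partiendo de la aceleración a(t) = 8, tomamos 2 derivadas. Derivando la aceleración, obtenemos la sacudida: j(t) = 0. Derivando la sacudida, obtenemos el snap: s(t) = 0. De la ecuación del snap s(t) = 0, sustituimos t = 1 para obtener s = 0.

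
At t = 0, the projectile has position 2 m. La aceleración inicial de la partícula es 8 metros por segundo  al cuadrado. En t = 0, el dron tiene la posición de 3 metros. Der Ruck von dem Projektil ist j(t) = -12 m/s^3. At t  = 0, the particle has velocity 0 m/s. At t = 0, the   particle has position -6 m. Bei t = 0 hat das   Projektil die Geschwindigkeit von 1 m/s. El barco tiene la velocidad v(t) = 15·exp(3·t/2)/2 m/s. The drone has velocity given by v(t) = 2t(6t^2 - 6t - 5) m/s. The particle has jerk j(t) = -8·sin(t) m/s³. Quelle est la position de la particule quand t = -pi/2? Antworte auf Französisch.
Pour résoudre ceci, nous devons prendre 3 primitives de notre équation du jerk j(t) = -8·sin(t). La primitive du jerk, avec a(0) = 8, donne l'accélération: a(t) = 8·cos(t). L'intégrale de l'accélération est la vitesse. En utilisant v(0) = 0, nous obtenons v(t) = 8·sin(t). L'intégrale de la vitesse est la position. En utilisant x(0) = -6, nous obtenons x(t) = 2 - 8·cos(t). En utilisant x(t) = 2 - 8·cos(t) et en substituant t = -pi/2, nous trouvons x = 2.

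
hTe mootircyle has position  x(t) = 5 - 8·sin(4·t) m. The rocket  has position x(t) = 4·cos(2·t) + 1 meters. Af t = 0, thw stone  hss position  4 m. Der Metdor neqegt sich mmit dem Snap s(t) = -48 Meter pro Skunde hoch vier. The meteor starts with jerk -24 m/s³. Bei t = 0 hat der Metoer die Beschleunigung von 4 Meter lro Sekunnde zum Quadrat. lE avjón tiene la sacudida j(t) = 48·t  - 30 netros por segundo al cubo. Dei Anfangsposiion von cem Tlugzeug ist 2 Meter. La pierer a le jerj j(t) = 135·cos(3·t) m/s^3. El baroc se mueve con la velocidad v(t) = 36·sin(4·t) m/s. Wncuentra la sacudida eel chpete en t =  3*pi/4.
Partiendo de la posición x(t) = 4·cos(2·t) + 1, tomamos 3 derivadas. Derivando la posición, obtenemos la velocidad: v(t) = -8·sin(2·t). La derivada de la velocidad da la aceleración: a(t) = -16·cos(2·t). Derivando la aceleración, obtenemos la sacudida: j(t) = 32·sin(2·t). Usando j(t) = 32·sin(2·t) y sustituyendo t = 3*pi/4, encontramos j = -32.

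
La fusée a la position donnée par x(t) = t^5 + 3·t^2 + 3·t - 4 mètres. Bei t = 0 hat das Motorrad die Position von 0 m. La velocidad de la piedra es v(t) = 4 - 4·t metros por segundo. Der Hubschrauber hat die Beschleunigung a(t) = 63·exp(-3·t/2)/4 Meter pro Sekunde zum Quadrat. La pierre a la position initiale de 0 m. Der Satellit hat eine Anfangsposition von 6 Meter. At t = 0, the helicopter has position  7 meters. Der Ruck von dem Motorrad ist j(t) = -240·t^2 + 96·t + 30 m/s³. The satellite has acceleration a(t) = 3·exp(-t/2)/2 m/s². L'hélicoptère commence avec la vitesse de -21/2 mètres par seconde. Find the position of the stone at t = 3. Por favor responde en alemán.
Um dies zu lösen, müssen wir 1 Stammfunktion unserer Gleichung für die Geschwindigkeit v(t) = 4 - 4·t finden. Mit ∫v(t)dt und Anwendung von x(0) = 0, finden wir x(t) = -2·t^2 + 4·t. Wir haben die Position x(t) = -2·t^2 + 4·t. Durch Einsetzen von t = 3: x(3) = -6.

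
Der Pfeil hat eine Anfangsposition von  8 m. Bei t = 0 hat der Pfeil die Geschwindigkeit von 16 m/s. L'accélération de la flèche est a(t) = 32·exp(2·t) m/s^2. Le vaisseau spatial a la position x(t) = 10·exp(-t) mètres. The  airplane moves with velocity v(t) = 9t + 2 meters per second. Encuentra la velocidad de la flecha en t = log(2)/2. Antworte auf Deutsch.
Um dies zu lösen, müssen wir 1 Integral unserer Gleichung für die Beschleunigung a(t) = 32·exp(2·t) finden. Durch Integration von der Beschleunigung und Verwendung der Anfangsbedingung v(0) = 16, erhalten wir v(t) = 16·exp(2·t). Mit v(t) = 16·exp(2·t) und Einsetzen von t = log(2)/2, finden wir v = 32.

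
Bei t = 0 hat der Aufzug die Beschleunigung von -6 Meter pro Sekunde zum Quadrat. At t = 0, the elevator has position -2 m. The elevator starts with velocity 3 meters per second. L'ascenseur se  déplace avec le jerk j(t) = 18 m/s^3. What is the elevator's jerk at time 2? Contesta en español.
Tenemos la sacudida j(t) = 18. Sustituyendo t = 2: j(2) = 18.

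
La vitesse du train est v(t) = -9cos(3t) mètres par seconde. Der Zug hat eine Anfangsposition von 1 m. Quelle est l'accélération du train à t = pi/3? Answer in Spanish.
Para resolver esto, necesitamos tomar 1 derivada de nuestra ecuación de la velocidad v(t) = -9·cos(3·t). La derivada de la velocidad da la aceleración: a(t) = 27·sin(3·t). De la ecuación de la aceleración a(t) = 27·sin(3·t), sustituimos t = pi/3 para obtener a = 0.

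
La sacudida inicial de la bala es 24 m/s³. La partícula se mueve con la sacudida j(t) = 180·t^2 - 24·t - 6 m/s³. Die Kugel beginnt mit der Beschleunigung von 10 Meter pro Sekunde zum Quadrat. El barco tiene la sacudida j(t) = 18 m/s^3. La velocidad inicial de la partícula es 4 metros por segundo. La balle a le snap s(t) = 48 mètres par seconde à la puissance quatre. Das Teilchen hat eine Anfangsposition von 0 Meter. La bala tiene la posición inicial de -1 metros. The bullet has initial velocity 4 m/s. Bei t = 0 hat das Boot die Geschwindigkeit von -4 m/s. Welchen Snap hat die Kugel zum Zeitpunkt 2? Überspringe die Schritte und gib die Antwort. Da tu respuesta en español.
La respuesta es 48.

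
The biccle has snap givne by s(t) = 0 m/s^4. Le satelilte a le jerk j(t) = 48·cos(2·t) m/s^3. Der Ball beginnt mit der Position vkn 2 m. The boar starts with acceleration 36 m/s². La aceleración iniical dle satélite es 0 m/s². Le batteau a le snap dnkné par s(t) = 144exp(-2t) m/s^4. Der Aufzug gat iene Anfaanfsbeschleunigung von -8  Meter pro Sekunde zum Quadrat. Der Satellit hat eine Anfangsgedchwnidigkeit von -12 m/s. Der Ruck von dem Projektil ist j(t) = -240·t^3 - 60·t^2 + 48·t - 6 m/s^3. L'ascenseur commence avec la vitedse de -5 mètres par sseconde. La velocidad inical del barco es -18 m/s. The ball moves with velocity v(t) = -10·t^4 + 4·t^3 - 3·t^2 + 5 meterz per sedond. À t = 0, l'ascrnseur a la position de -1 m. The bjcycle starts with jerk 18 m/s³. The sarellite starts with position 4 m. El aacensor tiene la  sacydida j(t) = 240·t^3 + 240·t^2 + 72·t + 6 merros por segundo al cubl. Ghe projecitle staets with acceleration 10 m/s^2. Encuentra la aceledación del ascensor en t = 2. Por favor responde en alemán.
Wir müssen unsere Gleichung für den Ruck j(t) = 240·t^3 + 240·t^2 + 72·t + 6 1-mal integrieren. Das Integral von dem Ruck, mit a(0) = -8, ergibt die Beschleunigung: a(t) = 60·t^4 + 80·t^3 + 36·t^2 + 6·t - 8. Mit a(t) = 60·t^4 + 80·t^3 + 36·t^2 + 6·t - 8 und Einsetzen von t = 2, finden wir a = 1748.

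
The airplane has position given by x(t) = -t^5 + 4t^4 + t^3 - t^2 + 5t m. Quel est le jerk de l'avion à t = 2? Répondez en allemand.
Um dies zu lösen, müssen wir 3 Ableitungen unserer Gleichung für die Position x(t) = -t^5 + 4·t^4 + t^3 - t^2 + 5·t nehmen. Mit d/dt von x(t) finden wir v(t) = -5·t^4 + 16·t^3 + 3·t^2 - 2·t + 5. Durch Ableiten von der Geschwindigkeit erhalten wir die Beschleunigung: a(t) = -20·t^3 + 48·t^2 + 6·t - 2. Mit d/dt von a(t) finden wir j(t) = -60·t^2 + 96·t + 6. Wir haben den Ruck j(t) = -60·t^2 + 96·t + 6. Durch Einsetzen von t = 2: j(2) = -42.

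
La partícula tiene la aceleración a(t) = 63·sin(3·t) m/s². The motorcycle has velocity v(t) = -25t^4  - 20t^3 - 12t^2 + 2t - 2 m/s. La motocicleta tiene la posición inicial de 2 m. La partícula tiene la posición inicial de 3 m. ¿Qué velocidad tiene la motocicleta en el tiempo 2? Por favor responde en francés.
Nous avons la vitesse v(t) = -25·t^4 - 20·t^3 - 12·t^2 + 2·t - 2. En substituant t = 2: v(2) = -606.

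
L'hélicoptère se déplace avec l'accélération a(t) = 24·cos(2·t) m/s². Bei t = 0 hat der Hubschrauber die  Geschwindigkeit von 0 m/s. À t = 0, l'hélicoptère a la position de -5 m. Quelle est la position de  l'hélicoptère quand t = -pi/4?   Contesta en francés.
En partant de l'accélération a(t) = 24·cos(2·t), nous prenons 2 intégrales. La primitive de l'accélération, avec v(0) = 0, donne la vitesse: v(t) = 12·sin(2·t). En prenant ∫v(t)dt et en appliquant x(0) = -5, nous trouvons x(t) = 1 - 6·cos(2·t). En utilisant x(t) = 1 - 6·cos(2·t) et en substituant t = -pi/4, nous trouvons x = 1.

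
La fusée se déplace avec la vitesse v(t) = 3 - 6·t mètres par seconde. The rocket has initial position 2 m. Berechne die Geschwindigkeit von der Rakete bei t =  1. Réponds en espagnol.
Tenemos la velocidad v(t) = 3 - 6·t. Sustituyendo t = 1: v(1) = -3.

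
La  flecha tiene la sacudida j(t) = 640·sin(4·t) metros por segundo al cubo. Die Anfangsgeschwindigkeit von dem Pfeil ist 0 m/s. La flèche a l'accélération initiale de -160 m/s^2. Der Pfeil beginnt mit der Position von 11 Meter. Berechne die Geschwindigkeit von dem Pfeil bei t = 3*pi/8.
Um dies zu lösen, müssen wir 2 Integrale unserer Gleichung für den Ruck j(t) = 640·sin(4·t) finden. Durch Integration von dem Ruck und Verwendung der Anfangsbedingung a(0) = -160, erhalten wir a(t) = -160·cos(4·t). Das Integral von der Beschleunigung ist die Geschwindigkeit. Mit v(0) = 0 erhalten wir v(t) = -40·sin(4·t). Wir haben die Geschwindigkeit v(t) = -40·sin(4·t). Durch Einsetzen von t = 3*pi/8: v(3*pi/8) = 40.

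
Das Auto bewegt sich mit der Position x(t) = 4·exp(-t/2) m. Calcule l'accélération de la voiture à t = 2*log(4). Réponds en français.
Pour résoudre ceci, nous devons prendre 2 dérivées de notre équation de la position x(t) = 4·exp(-t/2). La dérivée de la position donne la vitesse: v(t) = -2·exp(-t/2). En dérivant la vitesse, nous obtenons l'accélération: a(t) = exp(-t/2). De l'équation de l'accélération a(t) = exp(-t/2), nous substituons t = 2*log(4) pour obtenir a = 1/4.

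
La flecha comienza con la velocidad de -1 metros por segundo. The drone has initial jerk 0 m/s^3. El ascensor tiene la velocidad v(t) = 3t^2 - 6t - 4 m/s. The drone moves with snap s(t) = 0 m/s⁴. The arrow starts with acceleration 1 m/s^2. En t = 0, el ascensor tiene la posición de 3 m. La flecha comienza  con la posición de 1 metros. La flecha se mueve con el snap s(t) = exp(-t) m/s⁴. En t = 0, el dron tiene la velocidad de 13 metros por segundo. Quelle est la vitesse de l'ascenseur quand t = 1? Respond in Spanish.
Usando v(t) = 3·t^2 - 6·t - 4 y sustituyendo t = 1, encontramos v = -7.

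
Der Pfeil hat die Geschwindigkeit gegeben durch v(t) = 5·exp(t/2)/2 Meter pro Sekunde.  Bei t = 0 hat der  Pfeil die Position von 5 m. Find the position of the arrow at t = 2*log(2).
We need to integrate our velocity equation v(t) = 5·exp(t/2)/2 1 time. Finding the antiderivative of v(t) and using x(0) = 5: x(t) = 5·exp(t/2). From the given position equation x(t) = 5·exp(t/2), we substitute t = 2*log(2) to get x = 10.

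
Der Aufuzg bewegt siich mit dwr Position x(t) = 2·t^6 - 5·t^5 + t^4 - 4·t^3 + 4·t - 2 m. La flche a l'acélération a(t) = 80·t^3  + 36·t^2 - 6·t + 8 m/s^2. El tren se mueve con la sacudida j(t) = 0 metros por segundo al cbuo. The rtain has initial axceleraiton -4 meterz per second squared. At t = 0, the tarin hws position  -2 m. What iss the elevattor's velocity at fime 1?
We must differentiate our position equation x(t) = 2·t^6 - 5·t^5 + t^4 - 4·t^3 + 4·t - 2 1 time. Differentiating position, we get velocity: v(t) = 12·t^5 - 25·t^4 + 4·t^3 - 12·t^2 + 4. Using v(t) = 12·t^5 - 25·t^4 + 4·t^3 - 12·t^2 + 4 and substituting t = 1, we find v = -17.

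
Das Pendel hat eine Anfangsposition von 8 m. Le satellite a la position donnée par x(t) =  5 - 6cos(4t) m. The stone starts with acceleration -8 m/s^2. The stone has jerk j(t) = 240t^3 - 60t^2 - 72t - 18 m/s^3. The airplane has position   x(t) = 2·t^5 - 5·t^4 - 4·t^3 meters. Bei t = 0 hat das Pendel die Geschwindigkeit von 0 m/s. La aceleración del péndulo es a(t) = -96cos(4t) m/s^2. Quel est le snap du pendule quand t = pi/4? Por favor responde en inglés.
Starting from acceleration a(t) = -96·cos(4·t), we take 2 derivatives. Taking d/dt of a(t), we find j(t) = 384·sin(4·t). Differentiating jerk, we get snap: s(t) = 1536·cos(4·t). We have snap s(t) = 1536·cos(4·t). Substituting t = pi/4: s(pi/4) = -1536.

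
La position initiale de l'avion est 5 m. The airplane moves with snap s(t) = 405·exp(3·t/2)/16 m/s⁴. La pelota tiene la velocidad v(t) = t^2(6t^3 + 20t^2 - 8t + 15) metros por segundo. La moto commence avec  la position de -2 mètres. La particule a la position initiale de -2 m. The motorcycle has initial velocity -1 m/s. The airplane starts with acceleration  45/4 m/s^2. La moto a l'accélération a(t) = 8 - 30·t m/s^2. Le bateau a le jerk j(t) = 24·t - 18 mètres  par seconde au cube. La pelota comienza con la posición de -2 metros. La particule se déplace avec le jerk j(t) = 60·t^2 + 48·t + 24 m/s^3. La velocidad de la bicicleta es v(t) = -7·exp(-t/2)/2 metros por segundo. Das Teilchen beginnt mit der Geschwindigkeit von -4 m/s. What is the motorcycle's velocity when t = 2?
We need to integrate our acceleration equation a(t) = 8 - 30·t 1 time. Taking ∫a(t)dt and applying v(0) = -1, we find v(t) = -15·t^2 + 8·t - 1. From the given velocity equation v(t) = -15·t^2 + 8·t - 1, we substitute t = 2 to get v = -45.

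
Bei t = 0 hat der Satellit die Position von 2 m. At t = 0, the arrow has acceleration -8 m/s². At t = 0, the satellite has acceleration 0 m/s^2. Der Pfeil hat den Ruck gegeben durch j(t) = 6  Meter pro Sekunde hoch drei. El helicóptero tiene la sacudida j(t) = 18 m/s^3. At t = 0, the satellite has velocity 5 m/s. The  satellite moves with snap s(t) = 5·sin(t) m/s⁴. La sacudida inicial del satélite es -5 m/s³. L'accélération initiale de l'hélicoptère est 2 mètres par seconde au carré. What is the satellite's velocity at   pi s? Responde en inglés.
To find the answer, we compute 3 integrals of s(t) = 5·sin(t). The integral of snap, with j(0) = -5, gives jerk: j(t) = -5·cos(t). The integral of jerk is acceleration. Using a(0) = 0, we get a(t) = -5·sin(t). Taking ∫a(t)dt and applying v(0) = 5, we find v(t) = 5·cos(t). We have velocity v(t) = 5·cos(t). Substituting t = pi: v(pi) = -5.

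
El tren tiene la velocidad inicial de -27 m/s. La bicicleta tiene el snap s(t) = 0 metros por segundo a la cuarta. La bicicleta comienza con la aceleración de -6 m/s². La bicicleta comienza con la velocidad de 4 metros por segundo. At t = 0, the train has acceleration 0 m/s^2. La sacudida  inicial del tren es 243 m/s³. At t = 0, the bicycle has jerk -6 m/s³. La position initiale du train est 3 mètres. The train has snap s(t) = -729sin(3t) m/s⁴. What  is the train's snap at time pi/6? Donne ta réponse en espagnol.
Tenemos el snap s(t) = -729·sin(3·t). Sustituyendo t = pi/6: s(pi/6) = -729.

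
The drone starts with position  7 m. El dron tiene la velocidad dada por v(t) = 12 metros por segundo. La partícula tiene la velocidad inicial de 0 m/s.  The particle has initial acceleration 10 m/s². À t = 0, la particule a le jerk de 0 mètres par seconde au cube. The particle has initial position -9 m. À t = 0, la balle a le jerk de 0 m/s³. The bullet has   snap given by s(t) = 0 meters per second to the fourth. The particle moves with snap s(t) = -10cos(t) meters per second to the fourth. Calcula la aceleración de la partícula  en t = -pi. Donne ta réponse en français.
Pour résoudre ceci, nous devons prendre 2 intégrales de notre équation du snap s(t) = -10·cos(t). La primitive du snap, avec j(0) = 0, donne le jerk: j(t) = -10·sin(t). En prenant ∫j(t)dt et en appliquant a(0) = 10, nous trouvons a(t) = 10·cos(t). Nous avons l'accélération a(t) = 10·cos(t). En substituant t = -pi: a(-pi) = -10.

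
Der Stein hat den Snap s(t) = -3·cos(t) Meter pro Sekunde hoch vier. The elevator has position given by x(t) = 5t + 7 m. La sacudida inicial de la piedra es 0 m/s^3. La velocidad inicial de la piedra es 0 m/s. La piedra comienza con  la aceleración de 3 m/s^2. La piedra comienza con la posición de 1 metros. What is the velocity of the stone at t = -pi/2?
We must find the antiderivative of our snap equation s(t) = -3·cos(t) 3 times. Integrating snap and using the initial condition j(0) = 0, we get j(t) = -3·sin(t). Integrating jerk and using the initial condition a(0) = 3, we get a(t) = 3·cos(t). The integral of acceleration is velocity. Using v(0) = 0, we get v(t) = 3·sin(t). From the given velocity equation v(t) = 3·sin(t), we substitute t = -pi/2 to get v = -3.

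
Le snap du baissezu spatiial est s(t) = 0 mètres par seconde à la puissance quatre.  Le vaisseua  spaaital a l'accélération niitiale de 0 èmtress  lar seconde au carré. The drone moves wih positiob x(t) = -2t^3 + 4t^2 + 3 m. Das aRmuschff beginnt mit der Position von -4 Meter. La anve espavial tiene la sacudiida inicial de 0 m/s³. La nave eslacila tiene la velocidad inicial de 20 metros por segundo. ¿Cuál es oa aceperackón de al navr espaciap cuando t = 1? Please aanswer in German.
Wir müssen das Integral unserer Gleichung für den Snap s(t) = 0 2-mal finden. Das Integral von dem Snap ist der Ruck. Mit j(0) = 0 erhalten wir j(t) = 0. Die Stammfunktion von dem Ruck ist die Beschleunigung. Mit a(0) = 0 erhalten wir a(t) = 0. Wir haben die Beschleunigung a(t) = 0. Durch Einsetzen von t = 1: a(1) = 0.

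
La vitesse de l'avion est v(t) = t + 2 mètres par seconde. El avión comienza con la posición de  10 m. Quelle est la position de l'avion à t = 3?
Pour résoudre ceci, nous devons prendre 1 intégrale de notre équation de la vitesse v(t) = t + 2. L'intégrale de la vitesse est la position. En utilisant x(0) = 10, nous obtenons x(t) = t^2/2 + 2·t + 10. En utilisant x(t) = t^2/2 + 2·t + 10 et en substituant t = 3, nous trouvons x = 41/2.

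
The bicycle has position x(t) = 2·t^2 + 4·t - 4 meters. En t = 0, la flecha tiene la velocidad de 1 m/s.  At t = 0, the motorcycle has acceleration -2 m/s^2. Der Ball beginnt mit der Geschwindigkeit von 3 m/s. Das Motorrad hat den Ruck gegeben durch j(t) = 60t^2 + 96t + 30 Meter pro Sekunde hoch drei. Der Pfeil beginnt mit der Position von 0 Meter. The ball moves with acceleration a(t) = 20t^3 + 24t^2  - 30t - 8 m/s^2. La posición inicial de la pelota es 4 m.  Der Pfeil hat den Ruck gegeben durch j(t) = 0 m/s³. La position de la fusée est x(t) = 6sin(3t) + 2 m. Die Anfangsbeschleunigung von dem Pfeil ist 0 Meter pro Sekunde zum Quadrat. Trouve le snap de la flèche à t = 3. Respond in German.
Um dies zu lösen, müssen wir 1 Ableitung unserer Gleichung für den Ruck j(t) = 0 nehmen. Die Ableitung von dem Ruck ergibt den Snap: s(t) = 0. Wir haben den Snap s(t) = 0. Durch Einsetzen von t = 3: s(3) = 0.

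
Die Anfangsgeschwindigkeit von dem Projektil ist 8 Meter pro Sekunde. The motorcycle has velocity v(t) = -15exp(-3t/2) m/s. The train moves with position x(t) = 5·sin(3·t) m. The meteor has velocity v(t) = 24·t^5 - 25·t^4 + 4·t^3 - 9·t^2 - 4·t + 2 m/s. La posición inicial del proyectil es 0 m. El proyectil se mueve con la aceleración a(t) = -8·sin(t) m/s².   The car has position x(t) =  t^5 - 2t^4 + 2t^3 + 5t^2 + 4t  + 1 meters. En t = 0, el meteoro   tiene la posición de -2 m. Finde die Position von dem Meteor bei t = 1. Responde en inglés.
To solve this, we need to take 1 integral of our velocity equation v(t) = 24·t^5 - 25·t^4 + 4·t^3 - 9·t^2 - 4·t + 2. Integrating velocity and using the initial condition x(0) = -2, we get x(t) = 4·t^6 - 5·t^5 + t^4 - 3·t^3 - 2·t^2 + 2·t - 2. From the given position equation x(t) = 4·t^6 - 5·t^5 + t^4 - 3·t^3 - 2·t^2 + 2·t - 2, we substitute t = 1 to get x = -5.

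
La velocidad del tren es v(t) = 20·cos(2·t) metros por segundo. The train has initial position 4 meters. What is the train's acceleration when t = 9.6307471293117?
Starting from velocity v(t) = 20·cos(2·t), we take 1 derivative. The derivative of velocity gives acceleration: a(t) = -40·sin(2·t). Using a(t) = -40·sin(2·t) and substituting t = 9.6307471293117, we find a = -16.0154506942319.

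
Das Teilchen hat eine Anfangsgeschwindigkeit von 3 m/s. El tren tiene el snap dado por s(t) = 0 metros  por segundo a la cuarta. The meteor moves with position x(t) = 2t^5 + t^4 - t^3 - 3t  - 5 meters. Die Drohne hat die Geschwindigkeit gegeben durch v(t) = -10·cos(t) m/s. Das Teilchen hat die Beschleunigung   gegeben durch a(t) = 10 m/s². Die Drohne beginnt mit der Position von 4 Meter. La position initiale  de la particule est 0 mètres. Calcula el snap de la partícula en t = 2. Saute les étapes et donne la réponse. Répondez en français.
s(2) = 0.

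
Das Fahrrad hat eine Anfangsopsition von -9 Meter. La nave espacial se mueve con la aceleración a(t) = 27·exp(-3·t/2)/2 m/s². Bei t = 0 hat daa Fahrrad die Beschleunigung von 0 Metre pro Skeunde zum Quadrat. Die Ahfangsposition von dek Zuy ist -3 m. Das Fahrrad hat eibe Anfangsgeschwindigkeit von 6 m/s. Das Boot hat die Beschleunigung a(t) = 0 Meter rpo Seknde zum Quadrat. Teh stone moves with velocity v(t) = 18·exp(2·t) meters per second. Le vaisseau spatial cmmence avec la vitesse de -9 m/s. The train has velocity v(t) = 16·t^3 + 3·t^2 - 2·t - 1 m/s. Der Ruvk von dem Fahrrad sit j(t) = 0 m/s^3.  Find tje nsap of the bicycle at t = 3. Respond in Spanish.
Para resolver esto, necesitamos tomar 1 derivada de nuestra ecuación de la sacudida j(t) = 0. Derivando la sacudida, obtenemos el snap: s(t) = 0. Usando s(t) = 0 y sustituyendo t = 3, encontramos s = 0.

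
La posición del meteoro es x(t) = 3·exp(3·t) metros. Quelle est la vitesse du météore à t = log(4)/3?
Pour résoudre ceci, nous devons prendre 1 dérivée de notre équation de la position x(t) = 3·exp(3·t). En dérivant la position, nous obtenons la vitesse: v(t) = 9·exp(3·t). De l'équation de la vitesse v(t) = 9·exp(3·t), nous substituons t = log(4)/3 pour obtenir v = 36.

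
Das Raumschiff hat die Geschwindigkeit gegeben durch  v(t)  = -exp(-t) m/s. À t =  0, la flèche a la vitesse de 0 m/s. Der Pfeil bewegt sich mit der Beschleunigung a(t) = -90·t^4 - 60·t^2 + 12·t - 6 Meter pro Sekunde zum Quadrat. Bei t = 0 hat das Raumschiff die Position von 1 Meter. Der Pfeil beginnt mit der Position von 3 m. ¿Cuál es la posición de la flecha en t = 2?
Debemos encontrar la integral de nuestra ecuación de la aceleración a(t) = -90·t^4 - 60·t^2 + 12·t - 6 2 veces. La antiderivada de la aceleración es la velocidad. Usando v(0) = 0, obtenemos v(t) = 2·t·(-9·t^4 - 10·t^2 + 3·t - 3). La integral de la velocidad es la posición. Usando x(0) = 3, obtenemos x(t) = -3·t^6 - 5·t^4 + 2·t^3 - 3·t^2 + 3. Tenemos la posición x(t) = -3·t^6 - 5·t^4 + 2·t^3 - 3·t^2 + 3. Sustituyendo t = 2: x(2) = -265.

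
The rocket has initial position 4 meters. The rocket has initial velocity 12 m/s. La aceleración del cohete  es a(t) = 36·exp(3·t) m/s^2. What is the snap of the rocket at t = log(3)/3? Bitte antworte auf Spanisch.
Debemos derivar nuestra ecuación de la aceleración a(t) = 36·exp(3·t) 2 veces. La derivada de la aceleración da la sacudida: j(t) = 108·exp(3·t). La derivada de la sacudida da el snap: s(t) = 324·exp(3·t). De la ecuación del snap s(t) = 324·exp(3·t), sustituimos t = log(3)/3 para obtener s = 972.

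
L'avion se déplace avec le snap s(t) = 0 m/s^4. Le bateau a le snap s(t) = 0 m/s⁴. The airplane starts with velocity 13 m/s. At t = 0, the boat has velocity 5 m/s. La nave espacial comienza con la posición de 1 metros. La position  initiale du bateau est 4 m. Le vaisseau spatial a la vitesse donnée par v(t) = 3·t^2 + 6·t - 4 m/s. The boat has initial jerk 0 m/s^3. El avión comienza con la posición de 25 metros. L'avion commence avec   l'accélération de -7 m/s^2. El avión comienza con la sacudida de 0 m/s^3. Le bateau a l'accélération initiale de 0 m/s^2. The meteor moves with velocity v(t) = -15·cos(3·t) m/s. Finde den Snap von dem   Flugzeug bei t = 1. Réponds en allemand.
Aus der Gleichung für den Snap s(t) = 0, setzen wir t = 1 ein und erhalten s = 0.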